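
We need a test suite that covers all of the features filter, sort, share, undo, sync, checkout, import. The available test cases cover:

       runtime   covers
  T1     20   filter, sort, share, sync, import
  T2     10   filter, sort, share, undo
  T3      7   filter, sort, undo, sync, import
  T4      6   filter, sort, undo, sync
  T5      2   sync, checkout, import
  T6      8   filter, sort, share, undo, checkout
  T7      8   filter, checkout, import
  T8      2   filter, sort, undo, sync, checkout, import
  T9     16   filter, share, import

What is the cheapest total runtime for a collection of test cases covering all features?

T5, T6 cover every feature at runtime 2 + 8 = 10.
Any cover uses at least 2 test cases; among all covering selections none totals below 10.

10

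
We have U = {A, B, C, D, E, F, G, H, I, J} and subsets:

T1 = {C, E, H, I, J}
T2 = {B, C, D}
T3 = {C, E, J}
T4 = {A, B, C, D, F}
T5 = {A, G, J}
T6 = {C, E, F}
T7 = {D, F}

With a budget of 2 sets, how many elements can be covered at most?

Choosing T1, T4 covers {A, B, C, D, E, F, H, I, J} — 9 elements.
No choice of 2 sets does better; here G is left uncovered.

9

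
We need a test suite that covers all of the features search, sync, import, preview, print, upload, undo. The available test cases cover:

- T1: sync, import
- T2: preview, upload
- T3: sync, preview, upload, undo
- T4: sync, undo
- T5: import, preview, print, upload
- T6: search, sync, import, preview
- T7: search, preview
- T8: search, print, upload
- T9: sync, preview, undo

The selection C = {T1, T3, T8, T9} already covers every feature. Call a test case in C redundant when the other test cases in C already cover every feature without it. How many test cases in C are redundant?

2

Drop T1: import uncovered — not redundant.
Drop T3: the rest still cover every feature — redundant.
Drop T8: search, print uncovered — not redundant.
Drop T9: the rest still cover every feature — redundant.
2 redundant: T3, T9.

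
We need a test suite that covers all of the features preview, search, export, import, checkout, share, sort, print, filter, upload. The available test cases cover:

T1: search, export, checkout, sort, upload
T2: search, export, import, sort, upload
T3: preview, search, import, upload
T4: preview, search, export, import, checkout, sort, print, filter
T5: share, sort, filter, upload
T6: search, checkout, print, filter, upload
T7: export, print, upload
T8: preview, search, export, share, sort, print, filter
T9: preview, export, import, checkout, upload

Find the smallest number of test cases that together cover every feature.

2

T4, T5 together cover {preview, search, export, import, checkout, share, sort, print, filter, upload} — every feature.
No single test case contains all 10 features, so 2 is optimal.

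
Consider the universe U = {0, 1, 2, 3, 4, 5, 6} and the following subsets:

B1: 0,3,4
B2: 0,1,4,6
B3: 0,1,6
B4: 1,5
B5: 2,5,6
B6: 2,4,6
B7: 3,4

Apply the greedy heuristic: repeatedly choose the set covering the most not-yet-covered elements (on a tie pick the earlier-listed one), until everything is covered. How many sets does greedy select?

Pick 1: B2 covers 4 new elements (0, 1, 4, 6).
Pick 2: B5 covers 2 new elements (2, 5).
Pick 3: B1 covers 1 new elements (3).
Greedy uses 3 sets.

3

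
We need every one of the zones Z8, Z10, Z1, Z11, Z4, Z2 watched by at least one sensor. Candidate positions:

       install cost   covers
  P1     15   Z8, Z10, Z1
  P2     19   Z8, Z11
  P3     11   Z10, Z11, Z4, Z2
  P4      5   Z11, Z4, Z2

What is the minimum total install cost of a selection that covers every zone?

20

P1, P4 cover every zone at install cost 15 + 5 = 20.
Any cover uses at least 2 sensor positions; among all covering selections none totals below 20.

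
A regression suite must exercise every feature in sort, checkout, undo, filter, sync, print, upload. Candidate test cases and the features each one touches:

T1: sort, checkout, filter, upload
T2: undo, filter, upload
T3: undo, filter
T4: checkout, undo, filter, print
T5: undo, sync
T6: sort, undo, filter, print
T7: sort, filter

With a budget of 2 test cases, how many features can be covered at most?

Choosing T1, T4 covers {sort, checkout, undo, filter, print, upload} — 6 features.
No choice of 2 test cases does better; here sync is left uncovered.

6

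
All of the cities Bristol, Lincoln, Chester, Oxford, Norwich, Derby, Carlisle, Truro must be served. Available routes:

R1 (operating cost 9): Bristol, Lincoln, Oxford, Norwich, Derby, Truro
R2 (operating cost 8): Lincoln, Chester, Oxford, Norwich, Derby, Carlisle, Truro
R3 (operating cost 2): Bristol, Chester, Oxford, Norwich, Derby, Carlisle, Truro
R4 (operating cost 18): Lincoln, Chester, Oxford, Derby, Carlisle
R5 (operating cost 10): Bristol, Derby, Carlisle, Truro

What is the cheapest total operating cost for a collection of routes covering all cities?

10

R2, R3 cover every city at operating cost 8 + 2 = 10.
Any cover uses at least 2 routes; among all covering selections none totals below 10.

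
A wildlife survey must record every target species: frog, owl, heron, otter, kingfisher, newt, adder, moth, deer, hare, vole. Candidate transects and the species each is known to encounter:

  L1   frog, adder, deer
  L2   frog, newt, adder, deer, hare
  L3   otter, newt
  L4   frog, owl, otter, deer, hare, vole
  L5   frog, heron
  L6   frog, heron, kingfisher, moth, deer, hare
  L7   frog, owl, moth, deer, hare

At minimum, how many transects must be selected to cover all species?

3

L2, L4, L6 together cover {frog, owl, heron, otter, kingfisher, newt, adder, moth, deer, hare, vole} — every species.
No 2 of the 7 transects cover everything (all 21 pairs fall short), so 3 is minimum.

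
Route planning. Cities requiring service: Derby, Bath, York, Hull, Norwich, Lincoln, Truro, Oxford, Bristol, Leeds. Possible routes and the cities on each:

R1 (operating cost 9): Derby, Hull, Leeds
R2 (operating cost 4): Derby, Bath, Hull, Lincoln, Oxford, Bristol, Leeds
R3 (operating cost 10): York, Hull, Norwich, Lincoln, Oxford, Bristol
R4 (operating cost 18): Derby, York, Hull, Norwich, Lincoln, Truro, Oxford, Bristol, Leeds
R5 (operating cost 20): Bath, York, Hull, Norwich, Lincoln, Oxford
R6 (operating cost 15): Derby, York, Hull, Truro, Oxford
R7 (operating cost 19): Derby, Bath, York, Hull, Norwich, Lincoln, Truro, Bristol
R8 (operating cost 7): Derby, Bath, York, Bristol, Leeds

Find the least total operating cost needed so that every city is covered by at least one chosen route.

22

R2, R4 cover every city at operating cost 4 + 18 = 22.
Any cover uses at least 2 routes; among all covering selections none totals below 22.
Greedy by coverage-per-operating cost would pick R2, R3, R6 for 29 — worse than the optimum 22.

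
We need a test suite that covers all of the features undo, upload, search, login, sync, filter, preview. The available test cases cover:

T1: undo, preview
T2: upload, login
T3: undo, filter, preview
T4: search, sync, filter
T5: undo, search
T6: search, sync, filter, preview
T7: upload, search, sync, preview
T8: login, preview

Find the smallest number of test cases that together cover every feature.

3

T1, T2, T4 together cover {undo, upload, search, login, sync, filter, preview} — every feature.
No 2 of the 8 test cases cover everything (all 28 pairs fall short), so 3 is minimum.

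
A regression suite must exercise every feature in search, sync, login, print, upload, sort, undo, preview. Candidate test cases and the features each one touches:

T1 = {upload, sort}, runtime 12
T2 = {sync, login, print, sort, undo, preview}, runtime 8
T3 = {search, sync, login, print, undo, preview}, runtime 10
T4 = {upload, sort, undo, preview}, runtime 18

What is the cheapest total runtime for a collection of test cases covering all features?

T1, T3 cover every feature at runtime 12 + 10 = 22.
Any cover uses at least 2 test cases; among all covering selections none totals below 22.

22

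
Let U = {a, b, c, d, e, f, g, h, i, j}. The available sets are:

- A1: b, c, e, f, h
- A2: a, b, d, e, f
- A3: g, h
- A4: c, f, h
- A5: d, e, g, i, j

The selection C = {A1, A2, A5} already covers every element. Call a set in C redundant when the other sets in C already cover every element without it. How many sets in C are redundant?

Drop A1: c, h uncovered — not redundant.
Drop A2: a uncovered — not redundant.
Drop A5: g, i, j uncovered — not redundant.
None of the sets in C is redundant.

0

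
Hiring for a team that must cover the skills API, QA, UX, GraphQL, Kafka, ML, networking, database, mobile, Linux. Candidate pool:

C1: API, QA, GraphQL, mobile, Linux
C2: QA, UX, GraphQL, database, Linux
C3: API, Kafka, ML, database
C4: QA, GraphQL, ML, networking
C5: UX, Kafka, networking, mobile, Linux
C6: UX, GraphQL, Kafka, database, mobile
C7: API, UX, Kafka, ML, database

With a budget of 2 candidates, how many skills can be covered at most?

Choosing C1, C7 covers {API, QA, UX, GraphQL, Kafka, ML, database, mobile, Linux} — 9 skills.
No choice of 2 candidates does better; here networking is left uncovered.

9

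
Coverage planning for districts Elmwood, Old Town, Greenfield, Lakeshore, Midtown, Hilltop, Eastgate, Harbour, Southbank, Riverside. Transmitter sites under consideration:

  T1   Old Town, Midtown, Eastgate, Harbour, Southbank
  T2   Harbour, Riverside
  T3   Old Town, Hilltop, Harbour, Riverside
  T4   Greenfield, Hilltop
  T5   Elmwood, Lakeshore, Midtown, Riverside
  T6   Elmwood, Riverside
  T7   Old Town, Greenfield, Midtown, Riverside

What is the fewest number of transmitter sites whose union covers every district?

T1, T4, T5 together cover {Elmwood, Old Town, Greenfield, Lakeshore, Midtown, Hilltop, Eastgate, Harbour, Southbank, Riverside} — every district.
No 2 of the 7 transmitter sites cover everything (all 21 pairs fall short), so 3 is minimum.

3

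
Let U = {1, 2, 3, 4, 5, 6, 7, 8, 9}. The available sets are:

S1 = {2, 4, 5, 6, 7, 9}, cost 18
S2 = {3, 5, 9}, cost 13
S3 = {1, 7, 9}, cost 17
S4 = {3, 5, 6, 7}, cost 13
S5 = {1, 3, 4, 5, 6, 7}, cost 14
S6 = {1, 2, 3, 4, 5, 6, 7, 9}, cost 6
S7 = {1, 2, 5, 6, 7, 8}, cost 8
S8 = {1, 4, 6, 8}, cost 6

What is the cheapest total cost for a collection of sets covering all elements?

S6, S8 cover every element at cost 6 + 6 = 12.
Any cover uses at least 2 sets; among all covering selections none totals below 12.

12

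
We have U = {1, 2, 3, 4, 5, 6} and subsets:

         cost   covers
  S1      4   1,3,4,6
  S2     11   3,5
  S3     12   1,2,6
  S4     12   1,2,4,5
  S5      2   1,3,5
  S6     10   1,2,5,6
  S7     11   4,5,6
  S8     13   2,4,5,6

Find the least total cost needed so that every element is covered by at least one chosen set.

14

S1, S6 cover every element at cost 4 + 10 = 14.
Any cover uses at least 2 sets; among all covering selections none totals below 14.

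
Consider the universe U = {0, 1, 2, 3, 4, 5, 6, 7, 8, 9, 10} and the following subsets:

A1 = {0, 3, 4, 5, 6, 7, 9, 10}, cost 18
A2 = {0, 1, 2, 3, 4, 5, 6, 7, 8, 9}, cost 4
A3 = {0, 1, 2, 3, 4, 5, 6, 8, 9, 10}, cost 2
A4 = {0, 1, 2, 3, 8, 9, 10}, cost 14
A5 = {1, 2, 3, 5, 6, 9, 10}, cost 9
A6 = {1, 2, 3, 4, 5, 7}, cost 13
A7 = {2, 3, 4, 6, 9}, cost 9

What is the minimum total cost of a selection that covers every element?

6

A2, A3 cover every element at cost 4 + 2 = 6.
Any cover uses at least 2 sets; among all covering selections none totals below 6.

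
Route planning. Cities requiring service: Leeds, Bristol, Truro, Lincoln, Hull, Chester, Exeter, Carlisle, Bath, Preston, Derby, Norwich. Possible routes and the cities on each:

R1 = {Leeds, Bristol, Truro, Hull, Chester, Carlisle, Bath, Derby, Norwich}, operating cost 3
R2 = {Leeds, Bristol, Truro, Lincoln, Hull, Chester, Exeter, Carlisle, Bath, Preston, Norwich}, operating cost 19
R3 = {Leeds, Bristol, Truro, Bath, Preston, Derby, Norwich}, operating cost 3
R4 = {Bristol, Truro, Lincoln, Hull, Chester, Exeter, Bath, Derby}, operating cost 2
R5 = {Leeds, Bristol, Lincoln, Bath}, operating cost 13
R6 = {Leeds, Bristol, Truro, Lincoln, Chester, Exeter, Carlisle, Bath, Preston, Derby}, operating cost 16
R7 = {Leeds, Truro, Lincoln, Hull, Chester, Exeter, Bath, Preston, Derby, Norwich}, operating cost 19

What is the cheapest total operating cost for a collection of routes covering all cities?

8

R1, R3, R4 cover every city at operating cost 3 + 3 + 2 = 8.
Any cover uses at least 2 routes; among all covering selections none totals below 8.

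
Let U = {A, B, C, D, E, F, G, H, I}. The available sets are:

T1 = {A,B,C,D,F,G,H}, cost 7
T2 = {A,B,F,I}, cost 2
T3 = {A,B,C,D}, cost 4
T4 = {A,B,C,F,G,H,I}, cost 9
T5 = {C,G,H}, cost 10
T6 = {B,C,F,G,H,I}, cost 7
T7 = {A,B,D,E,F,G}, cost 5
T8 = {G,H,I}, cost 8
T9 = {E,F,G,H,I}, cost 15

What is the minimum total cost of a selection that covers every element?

12

T6, T7 cover every element at cost 7 + 5 = 12.
Any cover uses at least 2 sets; among all covering selections none totals below 12.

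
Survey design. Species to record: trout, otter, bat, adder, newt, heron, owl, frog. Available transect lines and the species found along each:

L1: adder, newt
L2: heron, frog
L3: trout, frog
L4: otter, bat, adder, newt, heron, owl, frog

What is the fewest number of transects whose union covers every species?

L3, L4 together cover {trout, otter, bat, adder, newt, heron, owl, frog} — every species.
No single transect contains all 8 species, so 2 is optimal.

2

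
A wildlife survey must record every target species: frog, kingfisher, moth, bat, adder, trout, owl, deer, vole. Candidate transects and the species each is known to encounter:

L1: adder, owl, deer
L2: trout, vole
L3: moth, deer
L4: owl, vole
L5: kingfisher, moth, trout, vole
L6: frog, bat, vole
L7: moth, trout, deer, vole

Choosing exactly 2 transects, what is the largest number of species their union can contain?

7

Choosing L1, L5 covers {kingfisher, moth, adder, trout, owl, deer, vole} — 7 species.
No choice of 2 transects does better; here frog, bat are left uncovered.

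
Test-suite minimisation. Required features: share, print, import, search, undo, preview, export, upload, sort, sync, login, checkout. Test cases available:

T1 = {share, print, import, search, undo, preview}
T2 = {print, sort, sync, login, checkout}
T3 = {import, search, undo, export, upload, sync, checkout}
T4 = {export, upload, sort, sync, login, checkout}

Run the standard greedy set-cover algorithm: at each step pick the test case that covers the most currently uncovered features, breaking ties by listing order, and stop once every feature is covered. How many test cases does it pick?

3

Pick 1: T3 covers 7 new features (import, search, undo, export, upload, sync, checkout).
Pick 2: T1 covers 3 new features (share, print, preview).
Pick 3: T2 covers 2 new features (sort, login).
Greedy uses 3 test cases. (The true minimum is 2.)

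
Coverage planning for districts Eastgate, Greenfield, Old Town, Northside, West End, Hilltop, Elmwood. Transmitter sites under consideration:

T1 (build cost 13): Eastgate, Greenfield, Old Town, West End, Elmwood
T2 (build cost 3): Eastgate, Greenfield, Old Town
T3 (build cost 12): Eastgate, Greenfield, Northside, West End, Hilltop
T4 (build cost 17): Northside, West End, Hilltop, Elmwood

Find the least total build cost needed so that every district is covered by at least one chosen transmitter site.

20

T2, T4 cover every district at build cost 3 + 17 = 20.
Any cover uses at least 2 transmitter sites; among all covering selections none totals below 20.
Greedy by coverage-per-build cost would pick T2, T3, T1 for 28 — worse than the optimum 20.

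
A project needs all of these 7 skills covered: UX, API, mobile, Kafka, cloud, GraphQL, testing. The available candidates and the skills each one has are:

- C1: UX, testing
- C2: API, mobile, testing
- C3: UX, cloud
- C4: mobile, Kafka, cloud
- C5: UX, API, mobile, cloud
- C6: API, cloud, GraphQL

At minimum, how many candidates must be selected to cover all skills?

3

C1, C4, C6 together cover {UX, API, mobile, Kafka, cloud, GraphQL, testing} — every skill.
No 2 of the 6 candidates cover everything (all 15 pairs fall short), so 3 is minimum.
Greedy (largest uncovered first) would take C5, C1, C4, C6 — 4 candidates — but 3 suffice.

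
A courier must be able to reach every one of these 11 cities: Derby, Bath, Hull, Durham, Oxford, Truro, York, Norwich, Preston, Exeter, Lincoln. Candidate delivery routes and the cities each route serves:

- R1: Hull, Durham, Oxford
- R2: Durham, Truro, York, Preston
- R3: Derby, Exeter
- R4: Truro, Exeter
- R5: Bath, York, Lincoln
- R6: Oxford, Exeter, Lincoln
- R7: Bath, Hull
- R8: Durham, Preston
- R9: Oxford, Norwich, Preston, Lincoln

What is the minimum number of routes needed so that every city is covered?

4

R2, R3, R7, R9 together cover {Derby, Bath, Hull, Durham, Oxford, Truro, York, Norwich, Preston, Exeter, Lincoln} — every city.
No 3 of the 9 routes cover everything (all 84 triples fall short), so 4 is minimum.
Greedy (largest uncovered first) would take R2, R6, R7, R3, R9 — 5 routes — but 4 suffice.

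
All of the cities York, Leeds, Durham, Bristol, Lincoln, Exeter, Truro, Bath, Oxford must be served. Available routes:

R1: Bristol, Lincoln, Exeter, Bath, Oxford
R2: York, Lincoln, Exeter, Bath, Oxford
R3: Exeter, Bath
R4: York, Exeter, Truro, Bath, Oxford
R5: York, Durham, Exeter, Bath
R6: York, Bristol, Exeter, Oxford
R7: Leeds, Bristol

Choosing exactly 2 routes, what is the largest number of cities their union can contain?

7

Choosing R1, R4 covers {York, Bristol, Lincoln, Exeter, Truro, Bath, Oxford} — 7 cities.
No choice of 2 routes does better; here Leeds, Durham are left uncovered.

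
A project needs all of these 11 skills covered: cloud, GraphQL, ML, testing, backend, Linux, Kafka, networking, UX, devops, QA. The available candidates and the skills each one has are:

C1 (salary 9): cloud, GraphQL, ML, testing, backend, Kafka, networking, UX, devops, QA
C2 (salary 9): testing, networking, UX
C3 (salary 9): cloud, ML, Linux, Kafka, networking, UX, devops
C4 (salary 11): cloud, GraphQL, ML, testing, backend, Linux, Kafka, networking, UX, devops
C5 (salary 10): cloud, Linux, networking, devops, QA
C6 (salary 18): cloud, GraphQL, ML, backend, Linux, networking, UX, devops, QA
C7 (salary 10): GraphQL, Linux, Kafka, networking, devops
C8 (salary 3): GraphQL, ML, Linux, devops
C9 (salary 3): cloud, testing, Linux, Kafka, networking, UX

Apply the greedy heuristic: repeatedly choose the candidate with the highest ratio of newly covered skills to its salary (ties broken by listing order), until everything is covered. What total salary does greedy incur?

15

Pick 1: C9 adds 6 new (cloud, testing, Linux, Kafka, networking, UX) at salary 3 (ratio 6/3).
Pick 2: C8 adds 3 new (GraphQL, ML, devops) at salary 3 (ratio 3/3).
Pick 3: C1 adds 2 new (backend, QA) at salary 9 (ratio 2/9).
Greedy total salary: 3 + 3 + 9 = 15. (The true optimum is 12, so greedy overshoots here.)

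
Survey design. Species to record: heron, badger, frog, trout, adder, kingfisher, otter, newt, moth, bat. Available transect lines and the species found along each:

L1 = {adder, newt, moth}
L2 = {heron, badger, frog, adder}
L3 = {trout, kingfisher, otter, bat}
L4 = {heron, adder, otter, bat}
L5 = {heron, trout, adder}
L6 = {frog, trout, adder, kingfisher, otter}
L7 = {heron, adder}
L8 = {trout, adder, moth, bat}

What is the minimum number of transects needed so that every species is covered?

3

L1, L2, L3 together cover {heron, badger, frog, trout, adder, kingfisher, otter, newt, moth, bat} — every species.
No 2 of the 8 transects cover everything (all 28 pairs fall short), so 3 is minimum.
Greedy (largest uncovered first) would take L6, L1, L2, L3 — 4 transects — but 3 suffice.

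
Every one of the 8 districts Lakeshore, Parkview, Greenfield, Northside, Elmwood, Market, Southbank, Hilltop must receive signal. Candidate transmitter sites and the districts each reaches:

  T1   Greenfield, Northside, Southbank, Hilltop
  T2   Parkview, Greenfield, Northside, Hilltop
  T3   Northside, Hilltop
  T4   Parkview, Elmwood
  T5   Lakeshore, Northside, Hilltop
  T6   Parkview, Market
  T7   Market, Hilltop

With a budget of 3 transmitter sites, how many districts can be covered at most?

7

Choosing T1, T4, T5 covers {Lakeshore, Parkview, Greenfield, Northside, Elmwood, Southbank, Hilltop} — 7 districts.
No choice of 3 transmitter sites does better; here Market is left uncovered.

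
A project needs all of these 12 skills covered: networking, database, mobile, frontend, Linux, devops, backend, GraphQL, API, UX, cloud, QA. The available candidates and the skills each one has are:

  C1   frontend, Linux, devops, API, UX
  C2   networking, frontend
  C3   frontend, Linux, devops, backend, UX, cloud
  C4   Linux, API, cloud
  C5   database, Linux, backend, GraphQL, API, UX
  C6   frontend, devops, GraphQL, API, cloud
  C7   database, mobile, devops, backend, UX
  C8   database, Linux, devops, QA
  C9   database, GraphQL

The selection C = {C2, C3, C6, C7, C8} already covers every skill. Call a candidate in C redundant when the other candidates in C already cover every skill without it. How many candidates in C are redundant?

Drop C2: networking uncovered — not redundant.
Drop C3: the rest still cover every skill — redundant.
Drop C6: GraphQL, API uncovered — not redundant.
Drop C7: mobile uncovered — not redundant.
Drop C8: QA uncovered — not redundant.
1 redundant: C3.

1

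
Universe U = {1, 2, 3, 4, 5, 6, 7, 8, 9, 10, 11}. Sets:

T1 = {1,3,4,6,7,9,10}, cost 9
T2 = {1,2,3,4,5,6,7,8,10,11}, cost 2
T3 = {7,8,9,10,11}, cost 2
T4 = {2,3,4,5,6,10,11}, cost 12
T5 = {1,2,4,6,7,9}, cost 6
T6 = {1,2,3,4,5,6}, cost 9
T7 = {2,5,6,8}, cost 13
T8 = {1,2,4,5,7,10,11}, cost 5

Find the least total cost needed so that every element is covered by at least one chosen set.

4

T2, T3 cover every element at cost 2 + 2 = 4.
Any cover uses at least 2 sets; among all covering selections none totals below 4.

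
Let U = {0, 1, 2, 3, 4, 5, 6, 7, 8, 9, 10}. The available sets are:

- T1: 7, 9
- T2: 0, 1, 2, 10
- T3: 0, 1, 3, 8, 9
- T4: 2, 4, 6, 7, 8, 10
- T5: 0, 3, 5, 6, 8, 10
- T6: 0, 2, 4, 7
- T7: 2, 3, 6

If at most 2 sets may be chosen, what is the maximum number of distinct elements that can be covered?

10

Choosing T3, T4 covers {0, 1, 2, 3, 4, 6, 7, 8, 9, 10} — 10 elements.
No choice of 2 sets does better; here 5 is left uncovered.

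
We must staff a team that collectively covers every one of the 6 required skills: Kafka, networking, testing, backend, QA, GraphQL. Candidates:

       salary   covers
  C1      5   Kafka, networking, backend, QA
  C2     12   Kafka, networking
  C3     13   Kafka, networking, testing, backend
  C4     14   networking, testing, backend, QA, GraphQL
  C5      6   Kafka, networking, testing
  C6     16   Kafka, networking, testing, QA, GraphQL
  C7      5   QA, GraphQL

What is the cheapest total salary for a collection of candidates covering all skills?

C1, C5, C7 cover every skill at salary 5 + 6 + 5 = 16.
Any cover uses at least 2 candidates; among all covering selections none totals below 16.

16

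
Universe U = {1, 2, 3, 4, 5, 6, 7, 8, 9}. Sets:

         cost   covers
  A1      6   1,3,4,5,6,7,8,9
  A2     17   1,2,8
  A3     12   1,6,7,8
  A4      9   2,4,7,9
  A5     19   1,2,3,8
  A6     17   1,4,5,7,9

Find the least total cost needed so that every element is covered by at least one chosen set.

A1, A4 cover every element at cost 6 + 9 = 15.
Any cover uses at least 2 sets; among all covering selections none totals below 15.

15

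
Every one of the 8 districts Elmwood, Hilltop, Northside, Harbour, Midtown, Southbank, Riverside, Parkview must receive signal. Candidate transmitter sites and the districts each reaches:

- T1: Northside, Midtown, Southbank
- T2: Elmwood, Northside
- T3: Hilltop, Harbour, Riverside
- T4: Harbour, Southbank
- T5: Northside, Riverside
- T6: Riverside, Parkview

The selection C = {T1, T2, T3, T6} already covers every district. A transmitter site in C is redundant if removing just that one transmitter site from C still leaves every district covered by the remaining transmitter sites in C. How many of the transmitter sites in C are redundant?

Drop T1: Midtown, Southbank uncovered — not redundant.
Drop T2: Elmwood uncovered — not redundant.
Drop T3: Hilltop, Harbour uncovered — not redundant.
Drop T6: Parkview uncovered — not redundant.
None of the transmitter sites in C is redundant.

0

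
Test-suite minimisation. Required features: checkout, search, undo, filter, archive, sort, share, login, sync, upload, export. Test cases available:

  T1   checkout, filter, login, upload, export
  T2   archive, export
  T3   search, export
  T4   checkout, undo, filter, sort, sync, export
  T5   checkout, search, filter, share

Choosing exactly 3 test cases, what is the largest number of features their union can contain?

10

Choosing T1, T4, T5 covers {checkout, search, undo, filter, sort, share, login, sync, upload, export} — 10 features.
No choice of 3 test cases does better; here archive is left uncovered.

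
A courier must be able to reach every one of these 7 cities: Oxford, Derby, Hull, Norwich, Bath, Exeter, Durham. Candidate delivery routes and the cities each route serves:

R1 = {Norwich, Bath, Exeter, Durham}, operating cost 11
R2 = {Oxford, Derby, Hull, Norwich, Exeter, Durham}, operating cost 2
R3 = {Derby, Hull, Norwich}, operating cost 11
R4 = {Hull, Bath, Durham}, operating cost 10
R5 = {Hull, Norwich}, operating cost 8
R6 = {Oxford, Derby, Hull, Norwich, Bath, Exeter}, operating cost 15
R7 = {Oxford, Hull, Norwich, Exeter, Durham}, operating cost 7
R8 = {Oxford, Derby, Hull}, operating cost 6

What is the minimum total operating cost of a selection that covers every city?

R2, R4 cover every city at operating cost 2 + 10 = 12.
Any cover uses at least 2 routes; among all covering selections none totals below 12.

12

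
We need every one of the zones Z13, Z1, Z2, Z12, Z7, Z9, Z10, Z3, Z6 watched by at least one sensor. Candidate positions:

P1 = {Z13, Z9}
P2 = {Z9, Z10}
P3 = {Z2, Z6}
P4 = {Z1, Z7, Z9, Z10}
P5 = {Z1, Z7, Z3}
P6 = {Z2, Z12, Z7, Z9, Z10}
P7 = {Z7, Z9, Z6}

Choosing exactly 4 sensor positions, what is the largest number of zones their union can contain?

9

Choosing P1, P3, P5, P6 covers {Z13, Z1, Z2, Z12, Z7, Z9, Z10, Z3, Z6} — 9 zones.
That is all 9 zones.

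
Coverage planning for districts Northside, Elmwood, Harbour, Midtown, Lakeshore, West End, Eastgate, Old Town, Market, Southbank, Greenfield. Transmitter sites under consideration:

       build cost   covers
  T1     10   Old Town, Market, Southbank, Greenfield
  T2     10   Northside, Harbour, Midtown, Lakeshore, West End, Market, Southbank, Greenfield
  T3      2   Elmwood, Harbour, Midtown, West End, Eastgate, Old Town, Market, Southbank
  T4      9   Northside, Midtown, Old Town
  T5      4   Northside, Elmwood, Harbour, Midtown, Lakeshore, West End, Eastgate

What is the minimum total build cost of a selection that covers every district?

T2, T3 cover every district at build cost 10 + 2 = 12.
Any cover uses at least 2 transmitter sites; among all covering selections none totals below 12.
Greedy by coverage-per-build cost would pick T3, T5, T1 for 16 — worse than the optimum 12.

12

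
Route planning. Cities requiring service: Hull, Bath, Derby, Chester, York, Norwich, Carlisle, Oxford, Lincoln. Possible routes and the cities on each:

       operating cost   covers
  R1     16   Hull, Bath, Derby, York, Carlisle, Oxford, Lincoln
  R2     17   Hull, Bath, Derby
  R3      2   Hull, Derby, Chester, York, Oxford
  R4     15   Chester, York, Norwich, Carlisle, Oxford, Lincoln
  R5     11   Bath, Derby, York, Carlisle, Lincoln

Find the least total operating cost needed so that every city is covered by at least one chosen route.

28

R3, R4, R5 cover every city at operating cost 2 + 15 + 11 = 28.
Any cover uses at least 2 routes; among all covering selections none totals below 28.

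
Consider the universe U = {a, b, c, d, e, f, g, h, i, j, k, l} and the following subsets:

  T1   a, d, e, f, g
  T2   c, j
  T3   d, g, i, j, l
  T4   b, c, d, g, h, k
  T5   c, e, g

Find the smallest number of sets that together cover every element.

T1, T3, T4 together cover {a, b, c, d, e, f, g, h, i, j, k, l} — every element.
No 2 of the 5 sets cover everything (all 10 pairs fall short), so 3 is minimum.

3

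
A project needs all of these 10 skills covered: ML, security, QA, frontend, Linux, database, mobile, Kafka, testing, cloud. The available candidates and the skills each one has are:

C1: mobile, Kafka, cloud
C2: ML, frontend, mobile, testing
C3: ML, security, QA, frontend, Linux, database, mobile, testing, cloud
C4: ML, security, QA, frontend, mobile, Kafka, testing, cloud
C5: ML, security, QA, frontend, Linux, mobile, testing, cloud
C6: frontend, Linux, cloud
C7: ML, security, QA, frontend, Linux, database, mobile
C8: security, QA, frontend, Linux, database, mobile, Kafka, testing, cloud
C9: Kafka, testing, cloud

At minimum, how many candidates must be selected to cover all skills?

2

C1, C3 together cover {ML, security, QA, frontend, Linux, database, mobile, Kafka, testing, cloud} — every skill.
No single candidate contains all 10 skills, so 2 is optimal.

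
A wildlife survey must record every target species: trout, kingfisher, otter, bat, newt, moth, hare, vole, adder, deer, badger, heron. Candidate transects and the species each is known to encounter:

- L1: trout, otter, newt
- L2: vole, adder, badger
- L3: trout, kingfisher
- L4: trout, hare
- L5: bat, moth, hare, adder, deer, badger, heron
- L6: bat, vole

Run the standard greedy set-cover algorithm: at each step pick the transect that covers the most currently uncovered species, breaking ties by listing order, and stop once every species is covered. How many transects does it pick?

Pick 1: L5 covers 7 new species (bat, moth, hare, adder, deer, badger, heron).
Pick 2: L1 covers 3 new species (trout, otter, newt).
Pick 3: L2 covers 1 new species (vole).
Pick 4: L3 covers 1 new species (kingfisher).
Greedy uses 4 transects.

4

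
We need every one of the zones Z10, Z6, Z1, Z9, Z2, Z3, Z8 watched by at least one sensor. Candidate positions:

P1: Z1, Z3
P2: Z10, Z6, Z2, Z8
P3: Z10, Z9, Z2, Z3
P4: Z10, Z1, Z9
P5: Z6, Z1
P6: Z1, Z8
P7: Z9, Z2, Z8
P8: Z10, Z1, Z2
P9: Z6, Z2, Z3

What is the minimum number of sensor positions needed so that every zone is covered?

3

P1, P2, P3 together cover {Z10, Z6, Z1, Z9, Z2, Z3, Z8} — every zone.
No 2 of the 9 sensor positions cover everything (all 36 pairs fall short), so 3 is minimum.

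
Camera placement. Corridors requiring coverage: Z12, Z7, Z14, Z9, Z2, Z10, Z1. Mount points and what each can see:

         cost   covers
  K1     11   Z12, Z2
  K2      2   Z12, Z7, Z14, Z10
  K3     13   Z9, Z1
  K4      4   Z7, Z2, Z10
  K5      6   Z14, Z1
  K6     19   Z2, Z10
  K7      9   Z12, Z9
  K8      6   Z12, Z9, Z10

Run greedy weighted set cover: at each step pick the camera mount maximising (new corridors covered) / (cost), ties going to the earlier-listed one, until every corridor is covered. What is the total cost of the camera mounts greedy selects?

18

Pick 1: K2 adds 4 new (Z12, Z7, Z14, Z10) at cost 2 (ratio 4/2).
Pick 2: K4 adds 1 new (Z2) at cost 4 (ratio 1/4).
Pick 3: K5 adds 1 new (Z1) at cost 6 (ratio 1/6).
Pick 4: K8 adds 1 new (Z9) at cost 6 (ratio 1/6).
Greedy total cost: 2 + 4 + 6 + 6 = 18. (The true optimum is 16, so greedy overshoots here.)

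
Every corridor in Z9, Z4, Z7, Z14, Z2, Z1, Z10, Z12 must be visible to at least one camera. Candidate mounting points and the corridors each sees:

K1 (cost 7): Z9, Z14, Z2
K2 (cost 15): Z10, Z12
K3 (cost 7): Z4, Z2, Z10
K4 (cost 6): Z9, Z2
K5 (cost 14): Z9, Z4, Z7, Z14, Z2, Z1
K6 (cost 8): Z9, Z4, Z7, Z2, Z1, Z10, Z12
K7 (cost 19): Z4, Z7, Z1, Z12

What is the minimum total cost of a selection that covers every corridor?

15

K1, K6 cover every corridor at cost 7 + 8 = 15.
Any cover uses at least 2 camera mounts; among all covering selections none totals below 15.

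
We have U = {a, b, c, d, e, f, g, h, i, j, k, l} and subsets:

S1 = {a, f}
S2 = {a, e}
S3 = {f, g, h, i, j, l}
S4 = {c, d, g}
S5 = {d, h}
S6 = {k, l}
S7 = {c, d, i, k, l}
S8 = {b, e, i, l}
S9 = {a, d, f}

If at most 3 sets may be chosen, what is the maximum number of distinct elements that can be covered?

11

Choosing S2, S3, S7 covers {a, c, d, e, f, g, h, i, j, k, l} — 11 elements.
No choice of 3 sets does better; here b is left uncovered.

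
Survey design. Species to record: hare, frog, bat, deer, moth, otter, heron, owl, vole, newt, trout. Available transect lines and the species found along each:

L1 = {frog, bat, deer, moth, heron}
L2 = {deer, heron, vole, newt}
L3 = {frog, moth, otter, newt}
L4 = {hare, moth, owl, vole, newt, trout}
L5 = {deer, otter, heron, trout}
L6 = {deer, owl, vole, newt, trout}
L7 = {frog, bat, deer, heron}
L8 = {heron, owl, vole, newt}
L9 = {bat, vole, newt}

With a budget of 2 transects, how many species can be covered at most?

Choosing L1, L4 covers {hare, frog, bat, deer, moth, heron, owl, vole, newt, trout} — 10 species.
No choice of 2 transects does better; here otter is left uncovered.

10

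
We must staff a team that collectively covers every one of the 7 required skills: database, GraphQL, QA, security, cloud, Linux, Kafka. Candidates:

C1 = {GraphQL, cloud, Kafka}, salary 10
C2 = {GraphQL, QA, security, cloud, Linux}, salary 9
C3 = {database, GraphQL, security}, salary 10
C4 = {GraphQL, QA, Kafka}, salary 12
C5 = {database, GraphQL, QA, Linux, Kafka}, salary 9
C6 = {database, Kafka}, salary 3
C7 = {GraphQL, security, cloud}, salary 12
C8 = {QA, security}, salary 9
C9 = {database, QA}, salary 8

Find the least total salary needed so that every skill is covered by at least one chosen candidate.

12

C2, C6 cover every skill at salary 9 + 3 = 12.
Any cover uses at least 2 candidates; among all covering selections none totals below 12.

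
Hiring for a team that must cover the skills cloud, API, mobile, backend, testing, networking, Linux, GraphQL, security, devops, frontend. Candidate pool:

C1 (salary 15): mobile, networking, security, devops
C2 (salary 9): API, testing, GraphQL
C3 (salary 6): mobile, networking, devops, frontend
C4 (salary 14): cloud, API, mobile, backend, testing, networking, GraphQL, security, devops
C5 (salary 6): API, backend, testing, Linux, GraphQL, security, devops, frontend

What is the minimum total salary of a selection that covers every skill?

20

C4, C5 cover every skill at salary 14 + 6 = 20.
Any cover uses at least 2 candidates; among all covering selections none totals below 20.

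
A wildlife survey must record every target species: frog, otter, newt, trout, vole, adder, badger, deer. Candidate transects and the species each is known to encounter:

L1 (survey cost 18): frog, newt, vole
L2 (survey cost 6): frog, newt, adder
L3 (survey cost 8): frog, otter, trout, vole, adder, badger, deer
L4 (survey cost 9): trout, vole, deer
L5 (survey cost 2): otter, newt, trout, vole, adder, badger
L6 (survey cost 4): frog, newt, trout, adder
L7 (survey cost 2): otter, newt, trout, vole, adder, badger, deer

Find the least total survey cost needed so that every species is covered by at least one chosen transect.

L6, L7 cover every species at survey cost 4 + 2 = 6.
Any cover uses at least 2 transects; among all covering selections none totals below 6.

6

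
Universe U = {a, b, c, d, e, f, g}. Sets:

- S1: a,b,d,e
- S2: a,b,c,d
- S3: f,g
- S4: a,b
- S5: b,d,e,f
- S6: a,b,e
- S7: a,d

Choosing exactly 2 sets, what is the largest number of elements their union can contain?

Choosing S1, S3 covers {a, b, d, e, f, g} — 6 elements.
No choice of 2 sets does better; here c is left uncovered.

6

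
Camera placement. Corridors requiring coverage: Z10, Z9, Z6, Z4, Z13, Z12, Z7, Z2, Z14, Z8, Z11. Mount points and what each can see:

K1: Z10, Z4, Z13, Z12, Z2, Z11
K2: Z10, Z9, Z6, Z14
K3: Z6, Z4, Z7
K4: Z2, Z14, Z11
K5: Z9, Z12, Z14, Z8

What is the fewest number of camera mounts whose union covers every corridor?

3

K1, K3, K5 together cover {Z10, Z9, Z6, Z4, Z13, Z12, Z7, Z2, Z14, Z8, Z11} — every corridor.
No 2 of the 5 camera mounts cover everything (all 10 pairs fall short), so 3 is minimum.
Greedy (largest uncovered first) would take K1, K2, K3, K5 — 4 camera mounts — but 3 suffice.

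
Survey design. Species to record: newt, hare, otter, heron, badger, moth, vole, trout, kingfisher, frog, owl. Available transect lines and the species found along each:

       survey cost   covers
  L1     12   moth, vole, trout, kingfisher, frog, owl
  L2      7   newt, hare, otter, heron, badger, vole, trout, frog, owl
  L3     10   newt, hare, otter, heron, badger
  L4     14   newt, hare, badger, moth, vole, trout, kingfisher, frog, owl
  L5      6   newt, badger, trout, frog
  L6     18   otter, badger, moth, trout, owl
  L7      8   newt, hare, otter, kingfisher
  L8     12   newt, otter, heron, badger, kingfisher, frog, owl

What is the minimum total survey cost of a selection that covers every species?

L1, L2 cover every species at survey cost 12 + 7 = 19.
Any cover uses at least 2 transects; among all covering selections none totals below 19.

19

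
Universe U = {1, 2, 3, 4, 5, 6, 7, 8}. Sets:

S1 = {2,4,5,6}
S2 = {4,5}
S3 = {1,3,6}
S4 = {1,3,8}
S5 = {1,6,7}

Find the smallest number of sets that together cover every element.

3

S1, S4, S5 together cover {1, 2, 3, 4, 5, 6, 7, 8} — every element.
No 2 of the 5 sets cover everything (all 10 pairs fall short), so 3 is minimum.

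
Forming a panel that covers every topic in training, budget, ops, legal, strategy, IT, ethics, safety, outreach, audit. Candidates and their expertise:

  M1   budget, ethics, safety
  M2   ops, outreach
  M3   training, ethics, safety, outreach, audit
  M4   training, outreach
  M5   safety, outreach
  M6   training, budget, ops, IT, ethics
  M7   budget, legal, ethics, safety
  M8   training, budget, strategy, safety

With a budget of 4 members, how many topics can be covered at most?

10

Choosing M3, M6, M7, M8 covers {training, budget, ops, legal, strategy, IT, ethics, safety, outreach, audit} — 10 topics.
That is all 10 topics.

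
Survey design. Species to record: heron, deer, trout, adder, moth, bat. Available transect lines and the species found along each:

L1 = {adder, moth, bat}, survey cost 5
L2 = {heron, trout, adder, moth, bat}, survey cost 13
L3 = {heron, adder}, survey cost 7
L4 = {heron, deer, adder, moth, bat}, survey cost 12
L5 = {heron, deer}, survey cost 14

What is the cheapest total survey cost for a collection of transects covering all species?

L2, L4 cover every species at survey cost 13 + 12 = 25.
Any cover uses at least 2 transects; among all covering selections none totals below 25.
Greedy by coverage-per-survey cost would pick L1, L4, L2 for 30 — worse than the optimum 25.

25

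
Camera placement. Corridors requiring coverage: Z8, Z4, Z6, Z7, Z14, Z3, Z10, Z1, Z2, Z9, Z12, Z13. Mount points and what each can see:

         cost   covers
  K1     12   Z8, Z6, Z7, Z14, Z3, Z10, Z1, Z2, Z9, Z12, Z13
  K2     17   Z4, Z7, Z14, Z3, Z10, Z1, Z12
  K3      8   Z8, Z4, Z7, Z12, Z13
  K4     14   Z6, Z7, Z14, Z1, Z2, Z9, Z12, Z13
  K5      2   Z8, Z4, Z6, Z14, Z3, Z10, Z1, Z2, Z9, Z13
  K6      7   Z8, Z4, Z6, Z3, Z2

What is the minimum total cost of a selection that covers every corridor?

K3, K5 cover every corridor at cost 8 + 2 = 10.
Any cover uses at least 2 camera mounts; among all covering selections none totals below 10.

10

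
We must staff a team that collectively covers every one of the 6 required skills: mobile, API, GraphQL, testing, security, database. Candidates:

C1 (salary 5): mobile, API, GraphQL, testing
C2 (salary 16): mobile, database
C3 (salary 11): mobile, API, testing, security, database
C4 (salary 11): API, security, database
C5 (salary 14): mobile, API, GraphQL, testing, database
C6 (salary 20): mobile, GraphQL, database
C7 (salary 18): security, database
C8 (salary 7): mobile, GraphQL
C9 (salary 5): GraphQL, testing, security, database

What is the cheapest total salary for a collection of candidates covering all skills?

C1, C9 cover every skill at salary 5 + 5 = 10.
Any cover uses at least 2 candidates; among all covering selections none totals below 10.

10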